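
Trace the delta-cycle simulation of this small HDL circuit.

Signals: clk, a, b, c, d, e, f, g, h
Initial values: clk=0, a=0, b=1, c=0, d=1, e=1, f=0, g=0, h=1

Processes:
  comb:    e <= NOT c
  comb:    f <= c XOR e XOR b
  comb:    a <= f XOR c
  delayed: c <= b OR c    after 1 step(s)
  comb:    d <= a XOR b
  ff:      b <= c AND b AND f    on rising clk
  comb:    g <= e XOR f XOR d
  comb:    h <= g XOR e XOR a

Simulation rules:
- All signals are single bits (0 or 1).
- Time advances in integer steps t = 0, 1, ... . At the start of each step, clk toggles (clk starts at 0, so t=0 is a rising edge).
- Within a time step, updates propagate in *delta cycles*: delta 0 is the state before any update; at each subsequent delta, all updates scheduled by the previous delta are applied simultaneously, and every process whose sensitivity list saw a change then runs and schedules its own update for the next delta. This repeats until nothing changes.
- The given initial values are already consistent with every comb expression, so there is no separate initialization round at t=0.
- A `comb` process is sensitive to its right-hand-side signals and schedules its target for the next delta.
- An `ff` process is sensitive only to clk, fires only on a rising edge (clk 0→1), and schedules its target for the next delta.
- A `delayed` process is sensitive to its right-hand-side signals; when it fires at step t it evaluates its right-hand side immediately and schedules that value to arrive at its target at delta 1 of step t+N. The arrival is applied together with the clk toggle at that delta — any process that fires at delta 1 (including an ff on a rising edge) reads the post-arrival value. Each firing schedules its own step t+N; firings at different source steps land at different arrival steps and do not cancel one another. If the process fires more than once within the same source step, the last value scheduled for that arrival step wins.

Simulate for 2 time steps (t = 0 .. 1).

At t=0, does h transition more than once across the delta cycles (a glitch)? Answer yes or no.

yes

[bits: a,d,e,g,b,c,clk,f,h]
t=0: Δ0=011010001 Δ1=011010101 Δ2=011000101 Δ3=001000111 Δ4=101000111 Δ5=111000110 Δ6=111100110 Δ7=111100111 | 7Δ
t=1: Δ0=111100111 Δ1=111100011 | 1Δ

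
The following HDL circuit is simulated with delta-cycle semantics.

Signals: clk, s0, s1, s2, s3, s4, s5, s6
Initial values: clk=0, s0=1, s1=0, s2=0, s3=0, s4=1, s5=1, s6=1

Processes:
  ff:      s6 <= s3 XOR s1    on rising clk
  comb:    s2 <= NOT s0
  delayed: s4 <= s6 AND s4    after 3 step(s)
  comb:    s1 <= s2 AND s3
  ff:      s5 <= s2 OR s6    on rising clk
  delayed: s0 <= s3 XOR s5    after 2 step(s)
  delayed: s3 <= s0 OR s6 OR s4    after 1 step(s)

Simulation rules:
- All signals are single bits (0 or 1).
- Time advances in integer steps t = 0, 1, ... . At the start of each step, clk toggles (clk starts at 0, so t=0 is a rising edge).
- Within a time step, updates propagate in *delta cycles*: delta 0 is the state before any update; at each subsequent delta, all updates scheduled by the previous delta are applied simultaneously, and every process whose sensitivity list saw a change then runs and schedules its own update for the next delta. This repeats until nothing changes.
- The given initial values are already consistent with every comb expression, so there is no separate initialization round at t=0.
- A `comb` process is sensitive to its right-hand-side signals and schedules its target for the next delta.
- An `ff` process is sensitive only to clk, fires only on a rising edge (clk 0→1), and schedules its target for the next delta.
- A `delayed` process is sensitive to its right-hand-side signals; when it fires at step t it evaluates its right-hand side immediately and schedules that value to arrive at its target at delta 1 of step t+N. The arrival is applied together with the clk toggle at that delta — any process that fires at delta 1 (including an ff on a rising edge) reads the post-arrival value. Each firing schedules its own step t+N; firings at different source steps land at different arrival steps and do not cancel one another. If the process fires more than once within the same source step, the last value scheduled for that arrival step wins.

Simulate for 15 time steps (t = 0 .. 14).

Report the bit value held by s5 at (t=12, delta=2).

t0.Δ0 s5=1 s4=1 clk=0 s2=0 s1=0 s0=1 s6=1 s3=0
t0.Δ1 s5=1 s4=1 clk=1 s2=0 s1=0 s0=1 s6=1 s3=0
t0.Δ2 s5=1 s4=1 clk=1 s2=0 s1=0 s0=1 s6=0 s3=0
t1.Δ0 s5=1 s4=1 clk=1 s2=0 s1=0 s0=1 s6=0 s3=0
t1.Δ1 s5=1 s4=1 clk=0 s2=0 s1=0 s0=1 s6=0 s3=1
t2.Δ0 s5=1 s4=1 clk=0 s2=0 s1=0 s0=1 s6=0 s3=1
t2.Δ1 s5=1 s4=1 clk=1 s2=0 s1=0 s0=1 s6=0 s3=1
t2.Δ2 s5=0 s4=1 clk=1 s2=0 s1=0 s0=1 s6=1 s3=1
t3.Δ0 s5=0 s4=1 clk=1 s2=0 s1=0 s0=1 s6=1 s3=1
t3.Δ1 s5=0 s4=0 clk=0 s2=0 s1=0 s0=0 s6=1 s3=1
t3.Δ2 s5=0 s4=0 clk=0 s2=1 s1=0 s0=0 s6=1 s3=1
t3.Δ3 s5=0 s4=0 clk=0 s2=1 s1=1 s0=0 s6=1 s3=1
t4.Δ0 s5=0 s4=0 clk=0 s2=1 s1=1 s0=0 s6=1 s3=1
t4.Δ1 s5=0 s4=0 clk=1 s2=1 s1=1 s0=1 s6=1 s3=1
t4.Δ2 s5=1 s4=0 clk=1 s2=0 s1=1 s0=1 s6=0 s3=1
t4.Δ3 s5=1 s4=0 clk=1 s2=0 s1=0 s0=1 s6=0 s3=1
t5.Δ0 s5=1 s4=0 clk=1 s2=0 s1=0 s0=1 s6=0 s3=1
t5.Δ1 s5=1 s4=1 clk=0 s2=0 s1=0 s0=1 s6=0 s3=1
t6.Δ0 s5=1 s4=1 clk=0 s2=0 s1=0 s0=1 s6=0 s3=1
t6.Δ1 s5=1 s4=0 clk=1 s2=0 s1=0 s0=0 s6=0 s3=1
t6.Δ2 s5=0 s4=0 clk=1 s2=1 s1=0 s0=0 s6=1 s3=1
t6.Δ3 s5=0 s4=0 clk=1 s2=1 s1=1 s0=0 s6=1 s3=1
t7.Δ0 s5=0 s4=0 clk=1 s2=1 s1=1 s0=0 s6=1 s3=1
t7.Δ1 s5=0 s4=0 clk=0 s2=1 s1=1 s0=0 s6=1 s3=1
t8.Δ0 s5=0 s4=0 clk=0 s2=1 s1=1 s0=0 s6=1 s3=1
t8.Δ1 s5=0 s4=0 clk=1 s2=1 s1=1 s0=1 s6=1 s3=1
t8.Δ2 s5=1 s4=0 clk=1 s2=0 s1=1 s0=1 s6=0 s3=1
t8.Δ3 s5=1 s4=0 clk=1 s2=0 s1=0 s0=1 s6=0 s3=1
t9.Δ0 s5=1 s4=0 clk=1 s2=0 s1=0 s0=1 s6=0 s3=1
t9.Δ1 s5=1 s4=0 clk=0 s2=0 s1=0 s0=1 s6=0 s3=1
t10.Δ0 s5=1 s4=0 clk=0 s2=0 s1=0 s0=1 s6=0 s3=1
t10.Δ1 s5=1 s4=0 clk=1 s2=0 s1=0 s0=0 s6=0 s3=1
t10.Δ2 s5=0 s4=0 clk=1 s2=1 s1=0 s0=0 s6=1 s3=1
t10.Δ3 s5=0 s4=0 clk=1 s2=1 s1=1 s0=0 s6=1 s3=1
t11.Δ0 s5=0 s4=0 clk=1 s2=1 s1=1 s0=0 s6=1 s3=1
t11.Δ1 s5=0 s4=0 clk=0 s2=1 s1=1 s0=0 s6=1 s3=1
t12.Δ0 s5=0 s4=0 clk=0 s2=1 s1=1 s0=0 s6=1 s3=1
t12.Δ1 s5=0 s4=0 clk=1 s2=1 s1=1 s0=1 s6=1 s3=1
t12.Δ2 s5=1 s4=0 clk=1 s2=0 s1=1 s0=1 s6=0 s3=1
t12.Δ3 s5=1 s4=0 clk=1 s2=0 s1=0 s0=1 s6=0 s3=1
t13.Δ0 s5=1 s4=0 clk=1 s2=0 s1=0 s0=1 s6=0 s3=1
t13.Δ1 s5=1 s4=0 clk=0 s2=0 s1=0 s0=1 s6=0 s3=1
t14.Δ0 s5=1 s4=0 clk=0 s2=0 s1=0 s0=1 s6=0 s3=1
t14.Δ1 s5=1 s4=0 clk=1 s2=0 s1=0 s0=0 s6=0 s3=1
t14.Δ2 s5=0 s4=0 clk=1 s2=1 s1=0 s0=0 s6=1 s3=1
t14.Δ3 s5=0 s4=0 clk=1 s2=1 s1=1 s0=0 s6=1 s3=1

1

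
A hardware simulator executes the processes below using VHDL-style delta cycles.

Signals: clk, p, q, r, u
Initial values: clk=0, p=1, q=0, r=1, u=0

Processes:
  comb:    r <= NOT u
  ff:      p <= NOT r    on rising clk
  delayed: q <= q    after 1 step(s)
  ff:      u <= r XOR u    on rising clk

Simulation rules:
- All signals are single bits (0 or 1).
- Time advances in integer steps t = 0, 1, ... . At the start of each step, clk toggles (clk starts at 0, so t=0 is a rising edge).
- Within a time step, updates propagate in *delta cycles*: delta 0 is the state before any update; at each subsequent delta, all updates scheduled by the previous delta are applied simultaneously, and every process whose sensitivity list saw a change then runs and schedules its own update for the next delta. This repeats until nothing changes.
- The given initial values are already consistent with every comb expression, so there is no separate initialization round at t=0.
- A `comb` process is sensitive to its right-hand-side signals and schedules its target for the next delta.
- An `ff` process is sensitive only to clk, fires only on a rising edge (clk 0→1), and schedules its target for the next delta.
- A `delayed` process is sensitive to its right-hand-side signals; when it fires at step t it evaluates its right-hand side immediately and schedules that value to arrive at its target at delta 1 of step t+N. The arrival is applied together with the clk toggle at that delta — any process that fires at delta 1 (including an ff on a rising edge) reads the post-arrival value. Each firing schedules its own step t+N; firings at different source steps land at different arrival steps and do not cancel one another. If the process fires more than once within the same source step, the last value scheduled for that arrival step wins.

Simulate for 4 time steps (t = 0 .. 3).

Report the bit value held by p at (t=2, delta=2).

t0.Δ0 q=0 r=1 u=0 p=1 clk=0
t0.Δ1 q=0 r=1 u=0 p=1 clk=1
t0.Δ2 q=0 r=1 u=1 p=0 clk=1
t0.Δ3 q=0 r=0 u=1 p=0 clk=1
t1.Δ0 q=0 r=0 u=1 p=0 clk=1
t1.Δ1 q=0 r=0 u=1 p=0 clk=0
t2.Δ0 q=0 r=0 u=1 p=0 clk=0
t2.Δ1 q=0 r=0 u=1 p=0 clk=1
t2.Δ2 q=0 r=0 u=1 p=1 clk=1
t3.Δ0 q=0 r=0 u=1 p=1 clk=1
t3.Δ1 q=0 r=0 u=1 p=1 clk=0

1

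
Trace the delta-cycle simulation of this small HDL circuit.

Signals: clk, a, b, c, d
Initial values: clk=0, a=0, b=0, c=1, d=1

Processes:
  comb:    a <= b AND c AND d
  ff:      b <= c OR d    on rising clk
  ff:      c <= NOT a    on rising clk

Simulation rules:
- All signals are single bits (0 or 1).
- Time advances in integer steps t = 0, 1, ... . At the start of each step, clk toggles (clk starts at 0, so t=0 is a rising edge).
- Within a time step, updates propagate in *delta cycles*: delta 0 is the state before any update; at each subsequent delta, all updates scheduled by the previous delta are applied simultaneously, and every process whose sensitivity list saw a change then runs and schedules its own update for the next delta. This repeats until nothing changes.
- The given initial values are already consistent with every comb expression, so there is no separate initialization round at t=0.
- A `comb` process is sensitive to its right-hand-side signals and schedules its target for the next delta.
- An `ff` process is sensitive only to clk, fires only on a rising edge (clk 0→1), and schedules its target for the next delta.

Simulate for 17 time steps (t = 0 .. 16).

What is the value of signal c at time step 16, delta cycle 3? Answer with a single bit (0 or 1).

1

[bits: b,clk,d,a,c]
t=0: Δ0=00101 Δ1=01101 Δ2=11101 Δ3=11111 | 3Δ
t=1: Δ0=11111 Δ1=10111 | 1Δ
t=2: Δ0=10111 Δ1=11111 Δ2=11110 Δ3=11100 | 3Δ
t=3: Δ0=11100 Δ1=10100 | 1Δ
t=4: Δ0=10100 Δ1=11100 Δ2=11101 Δ3=11111 | 3Δ
t=5: Δ0=11111 Δ1=10111 | 1Δ
t=6: Δ0=10111 Δ1=11111 Δ2=11110 Δ3=11100 | 3Δ
t=7: Δ0=11100 Δ1=10100 | 1Δ
t=8: Δ0=10100 Δ1=11100 Δ2=11101 Δ3=11111 | 3Δ
t=9: Δ0=11111 Δ1=10111 | 1Δ
t=10: Δ0=10111 Δ1=11111 Δ2=11110 Δ3=11100 | 3Δ
t=11: Δ0=11100 Δ1=10100 | 1Δ
t=12: Δ0=10100 Δ1=11100 Δ2=11101 Δ3=11111 | 3Δ
t=13: Δ0=11111 Δ1=10111 | 1Δ
t=14: Δ0=10111 Δ1=11111 Δ2=11110 Δ3=11100 | 3Δ
t=15: Δ0=11100 Δ1=10100 | 1Δ
t=16: Δ0=10100 Δ1=11100 Δ2=11101 Δ3=11111 | 3Δ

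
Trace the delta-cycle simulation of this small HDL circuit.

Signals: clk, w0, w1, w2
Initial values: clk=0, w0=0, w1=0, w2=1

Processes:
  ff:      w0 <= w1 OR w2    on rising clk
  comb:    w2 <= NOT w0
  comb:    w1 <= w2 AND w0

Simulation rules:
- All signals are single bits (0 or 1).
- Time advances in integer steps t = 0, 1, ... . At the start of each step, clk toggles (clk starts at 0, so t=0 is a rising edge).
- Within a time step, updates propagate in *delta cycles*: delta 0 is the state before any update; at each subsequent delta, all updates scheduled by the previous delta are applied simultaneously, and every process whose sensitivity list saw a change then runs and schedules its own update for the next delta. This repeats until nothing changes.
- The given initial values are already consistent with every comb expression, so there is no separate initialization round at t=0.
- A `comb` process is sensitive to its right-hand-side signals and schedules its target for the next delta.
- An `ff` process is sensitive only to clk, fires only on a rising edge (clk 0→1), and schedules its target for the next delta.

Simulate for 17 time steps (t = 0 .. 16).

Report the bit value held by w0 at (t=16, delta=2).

1

[bits: w1,clk,w2,w0]
t=0: Δ0=0010 Δ1=0110 Δ2=0111 Δ3=1101 Δ4=0101 | 4Δ
t=1: Δ0=0101 Δ1=0001 | 1Δ
t=2: Δ0=0001 Δ1=0101 Δ2=0100 Δ3=0110 | 3Δ
t=3: Δ0=0110 Δ1=0010 | 1Δ
t=4: Δ0=0010 Δ1=0110 Δ2=0111 Δ3=1101 Δ4=0101 | 4Δ
t=5: Δ0=0101 Δ1=0001 | 1Δ
t=6: Δ0=0001 Δ1=0101 Δ2=0100 Δ3=0110 | 3Δ
t=7: Δ0=0110 Δ1=0010 | 1Δ
t=8: Δ0=0010 Δ1=0110 Δ2=0111 Δ3=1101 Δ4=0101 | 4Δ
t=9: Δ0=0101 Δ1=0001 | 1Δ
t=10: Δ0=0001 Δ1=0101 Δ2=0100 Δ3=0110 | 3Δ
t=11: Δ0=0110 Δ1=0010 | 1Δ
t=12: Δ0=0010 Δ1=0110 Δ2=0111 Δ3=1101 Δ4=0101 | 4Δ
t=13: Δ0=0101 Δ1=0001 | 1Δ
t=14: Δ0=0001 Δ1=0101 Δ2=0100 Δ3=0110 | 3Δ
t=15: Δ0=0110 Δ1=0010 | 1Δ
t=16: Δ0=0010 Δ1=0110 Δ2=0111 Δ3=1101 Δ4=0101 | 4Δ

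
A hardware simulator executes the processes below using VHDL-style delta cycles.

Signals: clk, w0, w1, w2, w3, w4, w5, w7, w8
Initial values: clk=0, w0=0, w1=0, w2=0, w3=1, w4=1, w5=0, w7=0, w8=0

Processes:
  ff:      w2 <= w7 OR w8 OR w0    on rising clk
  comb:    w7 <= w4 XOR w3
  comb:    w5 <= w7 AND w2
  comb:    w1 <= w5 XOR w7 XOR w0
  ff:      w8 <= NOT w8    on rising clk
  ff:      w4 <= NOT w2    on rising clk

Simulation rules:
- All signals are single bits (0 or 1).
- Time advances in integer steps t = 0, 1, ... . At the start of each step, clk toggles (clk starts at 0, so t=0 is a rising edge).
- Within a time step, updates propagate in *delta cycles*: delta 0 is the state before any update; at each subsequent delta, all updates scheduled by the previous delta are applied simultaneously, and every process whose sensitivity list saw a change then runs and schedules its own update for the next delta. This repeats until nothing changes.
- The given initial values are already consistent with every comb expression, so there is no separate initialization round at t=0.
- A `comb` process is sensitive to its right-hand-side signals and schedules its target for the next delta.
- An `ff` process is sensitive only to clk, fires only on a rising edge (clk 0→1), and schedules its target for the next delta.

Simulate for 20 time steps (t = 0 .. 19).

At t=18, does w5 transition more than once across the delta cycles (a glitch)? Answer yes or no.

[bits: w1,w2,w7,w8,w4,w5,w3,clk,w0]
t=0: Δ0=000010100 Δ1=000010110 Δ2=000110110 | 2Δ
t=1: Δ0=000110110 Δ1=000110100 | 1Δ
t=2: Δ0=000110100 Δ1=000110110 Δ2=010010110 | 2Δ
t=3: Δ0=010010110 Δ1=010010100 | 1Δ
t=4: Δ0=010010100 Δ1=010010110 Δ2=000100110 Δ3=001100110 Δ4=101100110 | 4Δ
t=5: Δ0=101100110 Δ1=101100100 | 1Δ
t=6: Δ0=101100100 Δ1=101100110 Δ2=111010110 Δ3=110011110 Δ4=110010110 Δ5=010010110 | 5Δ
t=7: Δ0=010010110 Δ1=010010100 | 1Δ
t=8: Δ0=010010100 Δ1=010010110 Δ2=000100110 Δ3=001100110 Δ4=101100110 | 4Δ
t=9: Δ0=101100110 Δ1=101100100 | 1Δ
t=10: Δ0=101100100 Δ1=101100110 Δ2=111010110 Δ3=110011110 Δ4=110010110 Δ5=010010110 | 5Δ
t=11: Δ0=010010110 Δ1=010010100 | 1Δ
t=12: Δ0=010010100 Δ1=010010110 Δ2=000100110 Δ3=001100110 Δ4=101100110 | 4Δ
t=13: Δ0=101100110 Δ1=101100100 | 1Δ
t=14: Δ0=101100100 Δ1=101100110 Δ2=111010110 Δ3=110011110 Δ4=110010110 Δ5=010010110 | 5Δ
t=15: Δ0=010010110 Δ1=010010100 | 1Δ
t=16: Δ0=010010100 Δ1=010010110 Δ2=000100110 Δ3=001100110 Δ4=101100110 | 4Δ
t=17: Δ0=101100110 Δ1=101100100 | 1Δ
t=18: Δ0=101100100 Δ1=101100110 Δ2=111010110 Δ3=110011110 Δ4=110010110 Δ5=010010110 | 5Δ
t=19: Δ0=010010110 Δ1=010010100 | 1Δ

yes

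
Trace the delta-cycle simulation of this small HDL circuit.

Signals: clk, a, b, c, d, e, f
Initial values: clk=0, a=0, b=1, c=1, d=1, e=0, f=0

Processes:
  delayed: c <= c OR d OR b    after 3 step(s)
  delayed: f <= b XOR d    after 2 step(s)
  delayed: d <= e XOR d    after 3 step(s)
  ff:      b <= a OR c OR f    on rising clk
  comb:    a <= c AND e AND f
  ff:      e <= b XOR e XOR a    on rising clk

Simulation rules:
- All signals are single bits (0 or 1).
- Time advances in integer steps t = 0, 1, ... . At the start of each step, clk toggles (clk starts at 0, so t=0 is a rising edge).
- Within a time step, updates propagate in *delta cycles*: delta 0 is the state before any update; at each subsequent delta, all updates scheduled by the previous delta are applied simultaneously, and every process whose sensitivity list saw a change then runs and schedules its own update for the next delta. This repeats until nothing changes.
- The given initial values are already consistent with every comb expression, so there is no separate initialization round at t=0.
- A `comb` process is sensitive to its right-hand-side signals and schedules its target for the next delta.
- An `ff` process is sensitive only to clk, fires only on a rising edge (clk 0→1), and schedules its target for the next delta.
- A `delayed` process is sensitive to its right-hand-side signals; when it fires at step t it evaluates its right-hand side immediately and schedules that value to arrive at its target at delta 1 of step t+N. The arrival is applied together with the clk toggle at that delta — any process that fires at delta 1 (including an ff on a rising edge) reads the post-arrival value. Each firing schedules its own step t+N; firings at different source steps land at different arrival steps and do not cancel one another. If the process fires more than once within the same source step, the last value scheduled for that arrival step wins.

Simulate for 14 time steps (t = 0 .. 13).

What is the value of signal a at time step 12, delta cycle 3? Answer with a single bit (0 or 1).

t0.Δ0 e=0 a=0 clk=0 f=0 c=1 b=1 d=1
t0.Δ1 e=0 a=0 clk=1 f=0 c=1 b=1 d=1
t0.Δ2 e=1 a=0 clk=1 f=0 c=1 b=1 d=1
t1.Δ0 e=1 a=0 clk=1 f=0 c=1 b=1 d=1
t1.Δ1 e=1 a=0 clk=0 f=0 c=1 b=1 d=1
t2.Δ0 e=1 a=0 clk=0 f=0 c=1 b=1 d=1
t2.Δ1 e=1 a=0 clk=1 f=0 c=1 b=1 d=1
t2.Δ2 e=0 a=0 clk=1 f=0 c=1 b=1 d=1
t3.Δ0 e=0 a=0 clk=1 f=0 c=1 b=1 d=1
t3.Δ1 e=0 a=0 clk=0 f=0 c=1 b=1 d=0
t4.Δ0 e=0 a=0 clk=0 f=0 c=1 b=1 d=0
t4.Δ1 e=0 a=0 clk=1 f=0 c=1 b=1 d=0
t4.Δ2 e=1 a=0 clk=1 f=0 c=1 b=1 d=0
t5.Δ0 e=1 a=0 clk=1 f=0 c=1 b=1 d=0
t5.Δ1 e=1 a=0 clk=0 f=1 c=1 b=1 d=1
t5.Δ2 e=1 a=1 clk=0 f=1 c=1 b=1 d=1
t6.Δ0 e=1 a=1 clk=0 f=1 c=1 b=1 d=1
t6.Δ1 e=1 a=1 clk=1 f=1 c=1 b=1 d=0
t7.Δ0 e=1 a=1 clk=1 f=1 c=1 b=1 d=0
t7.Δ1 e=1 a=1 clk=0 f=0 c=1 b=1 d=1
t7.Δ2 e=1 a=0 clk=0 f=0 c=1 b=1 d=1
t8.Δ0 e=1 a=0 clk=0 f=0 c=1 b=1 d=1
t8.Δ1 e=1 a=0 clk=1 f=1 c=1 b=1 d=0
t8.Δ2 e=0 a=1 clk=1 f=1 c=1 b=1 d=0
t8.Δ3 e=0 a=0 clk=1 f=1 c=1 b=1 d=0
t9.Δ0 e=0 a=0 clk=1 f=1 c=1 b=1 d=0
t9.Δ1 e=0 a=0 clk=0 f=0 c=1 b=1 d=1
t10.Δ0 e=0 a=0 clk=0 f=0 c=1 b=1 d=1
t10.Δ1 e=0 a=0 clk=1 f=1 c=1 b=1 d=0
t10.Δ2 e=1 a=0 clk=1 f=1 c=1 b=1 d=0
t10.Δ3 e=1 a=1 clk=1 f=1 c=1 b=1 d=0
t11.Δ0 e=1 a=1 clk=1 f=1 c=1 b=1 d=0
t11.Δ1 e=1 a=1 clk=0 f=0 c=1 b=1 d=0
t11.Δ2 e=1 a=0 clk=0 f=0 c=1 b=1 d=0
t12.Δ0 e=1 a=0 clk=0 f=0 c=1 b=1 d=0
t12.Δ1 e=1 a=0 clk=1 f=1 c=1 b=1 d=1
t12.Δ2 e=0 a=1 clk=1 f=1 c=1 b=1 d=1
t12.Δ3 e=0 a=0 clk=1 f=1 c=1 b=1 d=1
t13.Δ0 e=0 a=0 clk=1 f=1 c=1 b=1 d=1
t13.Δ1 e=0 a=0 clk=0 f=1 c=1 b=1 d=1

0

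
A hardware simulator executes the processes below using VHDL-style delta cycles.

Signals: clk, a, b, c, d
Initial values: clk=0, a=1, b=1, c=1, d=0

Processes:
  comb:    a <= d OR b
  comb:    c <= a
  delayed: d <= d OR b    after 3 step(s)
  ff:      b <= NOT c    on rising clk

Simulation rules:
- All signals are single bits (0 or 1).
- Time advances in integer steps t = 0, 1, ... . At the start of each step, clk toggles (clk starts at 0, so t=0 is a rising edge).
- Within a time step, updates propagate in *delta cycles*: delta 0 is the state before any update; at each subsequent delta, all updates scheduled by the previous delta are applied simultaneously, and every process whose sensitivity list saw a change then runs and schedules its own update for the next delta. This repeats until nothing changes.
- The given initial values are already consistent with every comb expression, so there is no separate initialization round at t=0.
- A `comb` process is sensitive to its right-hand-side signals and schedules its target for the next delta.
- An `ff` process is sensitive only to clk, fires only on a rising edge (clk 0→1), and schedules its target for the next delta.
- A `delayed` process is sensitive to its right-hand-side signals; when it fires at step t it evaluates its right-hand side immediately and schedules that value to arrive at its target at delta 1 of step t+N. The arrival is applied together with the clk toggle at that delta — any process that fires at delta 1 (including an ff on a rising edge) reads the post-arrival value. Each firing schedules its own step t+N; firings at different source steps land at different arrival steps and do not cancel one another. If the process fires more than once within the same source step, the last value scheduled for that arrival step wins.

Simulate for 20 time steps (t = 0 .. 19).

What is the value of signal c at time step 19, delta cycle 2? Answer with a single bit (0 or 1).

1

t0.Δ0 d=0 a=1 c=1 b=1 clk=0
t0.Δ1 d=0 a=1 c=1 b=1 clk=1
t0.Δ2 d=0 a=1 c=1 b=0 clk=1
t0.Δ3 d=0 a=0 c=1 b=0 clk=1
t0.Δ4 d=0 a=0 c=0 b=0 clk=1
t1.Δ0 d=0 a=0 c=0 b=0 clk=1
t1.Δ1 d=0 a=0 c=0 b=0 clk=0
t2.Δ0 d=0 a=0 c=0 b=0 clk=0
t2.Δ1 d=0 a=0 c=0 b=0 clk=1
t2.Δ2 d=0 a=0 c=0 b=1 clk=1
t2.Δ3 d=0 a=1 c=0 b=1 clk=1
t2.Δ4 d=0 a=1 c=1 b=1 clk=1
t3.Δ0 d=0 a=1 c=1 b=1 clk=1
t3.Δ1 d=0 a=1 c=1 b=1 clk=0
t4.Δ0 d=0 a=1 c=1 b=1 clk=0
t4.Δ1 d=0 a=1 c=1 b=1 clk=1
t4.Δ2 d=0 a=1 c=1 b=0 clk=1
t4.Δ3 d=0 a=0 c=1 b=0 clk=1
t4.Δ4 d=0 a=0 c=0 b=0 clk=1
t5.Δ0 d=0 a=0 c=0 b=0 clk=1
t5.Δ1 d=1 a=0 c=0 b=0 clk=0
t5.Δ2 d=1 a=1 c=0 b=0 clk=0
t5.Δ3 d=1 a=1 c=1 b=0 clk=0
t6.Δ0 d=1 a=1 c=1 b=0 clk=0
t6.Δ1 d=1 a=1 c=1 b=0 clk=1
t7.Δ0 d=1 a=1 c=1 b=0 clk=1
t7.Δ1 d=0 a=1 c=1 b=0 clk=0
t7.Δ2 d=0 a=0 c=1 b=0 clk=0
t7.Δ3 d=0 a=0 c=0 b=0 clk=0
t8.Δ0 d=0 a=0 c=0 b=0 clk=0
t8.Δ1 d=1 a=0 c=0 b=0 clk=1
t8.Δ2 d=1 a=1 c=0 b=1 clk=1
t8.Δ3 d=1 a=1 c=1 b=1 clk=1
t9.Δ0 d=1 a=1 c=1 b=1 clk=1
t9.Δ1 d=1 a=1 c=1 b=1 clk=0
t10.Δ0 d=1 a=1 c=1 b=1 clk=0
t10.Δ1 d=0 a=1 c=1 b=1 clk=1
t10.Δ2 d=0 a=1 c=1 b=0 clk=1
t10.Δ3 d=0 a=0 c=1 b=0 clk=1
t10.Δ4 d=0 a=0 c=0 b=0 clk=1
t11.Δ0 d=0 a=0 c=0 b=0 clk=1
t11.Δ1 d=1 a=0 c=0 b=0 clk=0
t11.Δ2 d=1 a=1 c=0 b=0 clk=0
t11.Δ3 d=1 a=1 c=1 b=0 clk=0
t12.Δ0 d=1 a=1 c=1 b=0 clk=0
t12.Δ1 d=1 a=1 c=1 b=0 clk=1
t13.Δ0 d=1 a=1 c=1 b=0 clk=1
t13.Δ1 d=0 a=1 c=1 b=0 clk=0
t13.Δ2 d=0 a=0 c=1 b=0 clk=0
t13.Δ3 d=0 a=0 c=0 b=0 clk=0
t14.Δ0 d=0 a=0 c=0 b=0 clk=0
t14.Δ1 d=1 a=0 c=0 b=0 clk=1
t14.Δ2 d=1 a=1 c=0 b=1 clk=1
t14.Δ3 d=1 a=1 c=1 b=1 clk=1
t15.Δ0 d=1 a=1 c=1 b=1 clk=1
t15.Δ1 d=1 a=1 c=1 b=1 clk=0
t16.Δ0 d=1 a=1 c=1 b=1 clk=0
t16.Δ1 d=0 a=1 c=1 b=1 clk=1
t16.Δ2 d=0 a=1 c=1 b=0 clk=1
t16.Δ3 d=0 a=0 c=1 b=0 clk=1
t16.Δ4 d=0 a=0 c=0 b=0 clk=1
t17.Δ0 d=0 a=0 c=0 b=0 clk=1
t17.Δ1 d=1 a=0 c=0 b=0 clk=0
t17.Δ2 d=1 a=1 c=0 b=0 clk=0
t17.Δ3 d=1 a=1 c=1 b=0 clk=0
t18.Δ0 d=1 a=1 c=1 b=0 clk=0
t18.Δ1 d=1 a=1 c=1 b=0 clk=1
t19.Δ0 d=1 a=1 c=1 b=0 clk=1
t19.Δ1 d=0 a=1 c=1 b=0 clk=0
t19.Δ2 d=0 a=0 c=1 b=0 clk=0
t19.Δ3 d=0 a=0 c=0 b=0 clk=0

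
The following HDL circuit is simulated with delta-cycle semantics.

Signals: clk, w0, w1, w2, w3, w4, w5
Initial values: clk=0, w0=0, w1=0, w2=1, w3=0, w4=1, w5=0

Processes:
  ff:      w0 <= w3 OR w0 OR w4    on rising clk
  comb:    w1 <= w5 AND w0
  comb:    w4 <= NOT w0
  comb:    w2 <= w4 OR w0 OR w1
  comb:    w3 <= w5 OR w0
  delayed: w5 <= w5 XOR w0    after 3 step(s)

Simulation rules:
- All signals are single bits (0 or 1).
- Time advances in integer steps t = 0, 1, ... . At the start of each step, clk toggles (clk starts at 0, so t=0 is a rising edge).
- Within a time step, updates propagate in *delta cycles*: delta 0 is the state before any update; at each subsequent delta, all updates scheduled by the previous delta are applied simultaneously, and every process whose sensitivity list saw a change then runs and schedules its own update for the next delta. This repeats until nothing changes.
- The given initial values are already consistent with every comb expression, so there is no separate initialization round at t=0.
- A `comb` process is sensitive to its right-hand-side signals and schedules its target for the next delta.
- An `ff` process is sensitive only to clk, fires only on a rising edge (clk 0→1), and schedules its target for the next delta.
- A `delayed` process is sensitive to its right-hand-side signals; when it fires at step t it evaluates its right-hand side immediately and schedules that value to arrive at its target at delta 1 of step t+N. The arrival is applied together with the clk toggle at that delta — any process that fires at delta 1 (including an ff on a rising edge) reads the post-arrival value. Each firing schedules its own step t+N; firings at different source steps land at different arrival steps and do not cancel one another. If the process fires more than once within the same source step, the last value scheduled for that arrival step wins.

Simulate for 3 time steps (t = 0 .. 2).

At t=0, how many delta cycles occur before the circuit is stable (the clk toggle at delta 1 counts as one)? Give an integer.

3

t=0 Δ0: w3=0 w4=1 w2=1 w1=0 clk=0 w0=0 w5=0
  Δ1: clk:0→1
  Δ2: w0:0→1
  Δ3: w3:0→1, w4:1→0
  (3Δ to stable)
t=1 Δ0: w3=1 w4=0 w2=1 w1=0 clk=1 w0=1 w5=0
  Δ1: clk:1→0
  (1Δ to stable)
t=2 Δ0: w3=1 w4=0 w2=1 w1=0 clk=0 w0=1 w5=0
  Δ1: clk:0→1
  (1Δ to stable)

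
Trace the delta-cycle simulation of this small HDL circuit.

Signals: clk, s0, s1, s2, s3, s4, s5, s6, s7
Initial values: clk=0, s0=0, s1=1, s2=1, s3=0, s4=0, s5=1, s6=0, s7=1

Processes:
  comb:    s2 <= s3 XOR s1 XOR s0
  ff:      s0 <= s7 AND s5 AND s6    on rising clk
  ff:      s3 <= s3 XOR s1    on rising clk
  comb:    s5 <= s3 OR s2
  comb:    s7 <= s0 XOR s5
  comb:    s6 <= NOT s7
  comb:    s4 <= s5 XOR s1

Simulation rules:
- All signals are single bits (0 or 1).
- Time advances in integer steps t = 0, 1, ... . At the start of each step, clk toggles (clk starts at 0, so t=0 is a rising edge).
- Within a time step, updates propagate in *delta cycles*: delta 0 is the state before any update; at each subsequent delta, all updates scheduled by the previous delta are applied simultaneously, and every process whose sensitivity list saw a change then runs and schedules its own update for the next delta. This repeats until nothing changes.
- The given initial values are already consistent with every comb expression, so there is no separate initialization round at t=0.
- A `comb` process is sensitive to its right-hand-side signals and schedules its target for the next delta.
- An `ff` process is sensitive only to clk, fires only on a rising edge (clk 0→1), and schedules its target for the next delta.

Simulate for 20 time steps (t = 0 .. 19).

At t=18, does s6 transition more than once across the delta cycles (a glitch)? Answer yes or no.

yes

t=0 Δ0: s0=0 s5=1 s6=0 s1=1 s2=1 clk=0 s4=0 s7=1 s3=0
  Δ1: clk:0→1
  Δ2: s3:0→1
  Δ3: s2:1→0
  (3Δ to stable)
t=1 Δ0: s0=0 s5=1 s6=0 s1=1 s2=0 clk=1 s4=0 s7=1 s3=1
  Δ1: clk:1→0
  (1Δ to stable)
t=2 Δ0: s0=0 s5=1 s6=0 s1=1 s2=0 clk=0 s4=0 s7=1 s3=1
  Δ1: clk:0→1
  Δ2: s3:1→0
  Δ3: s5:1→0, s2:0→1
  Δ4: s5:0→1, s4:0→1, s7:1→0
  Δ5: s6:0→1, s4:1→0, s7:0→1
  Δ6: s6:1→0
  (6Δ to stable)
t=3 Δ0: s0=0 s5=1 s6=0 s1=1 s2=1 clk=1 s4=0 s7=1 s3=0
  Δ1: clk:1→0
  (1Δ to stable)
t=4 Δ0: s0=0 s5=1 s6=0 s1=1 s2=1 clk=0 s4=0 s7=1 s3=0
  Δ1: clk:0→1
  Δ2: s3:0→1
  Δ3: s2:1→0
  (3Δ to stable)
t=5 Δ0: s0=0 s5=1 s6=0 s1=1 s2=0 clk=1 s4=0 s7=1 s3=1
  Δ1: clk:1→0
  (1Δ to stable)
t=6 Δ0: s0=0 s5=1 s6=0 s1=1 s2=0 clk=0 s4=0 s7=1 s3=1
  Δ1: clk:0→1
  Δ2: s3:1→0
  Δ3: s5:1→0, s2:0→1
  Δ4: s5:0→1, s4:0→1, s7:1→0
  Δ5: s6:0→1, s4:1→0, s7:0→1
  Δ6: s6:1→0
  (6Δ to stable)
t=7 Δ0: s0=0 s5=1 s6=0 s1=1 s2=1 clk=1 s4=0 s7=1 s3=0
  Δ1: clk:1→0
  (1Δ to stable)
t=8 Δ0: s0=0 s5=1 s6=0 s1=1 s2=1 clk=0 s4=0 s7=1 s3=0
  Δ1: clk:0→1
  Δ2: s3:0→1
  Δ3: s2:1→0
  (3Δ to stable)
t=9 Δ0: s0=0 s5=1 s6=0 s1=1 s2=0 clk=1 s4=0 s7=1 s3=1
  Δ1: clk:1→0
  (1Δ to stable)
t=10 Δ0: s0=0 s5=1 s6=0 s1=1 s2=0 clk=0 s4=0 s7=1 s3=1
  Δ1: clk:0→1
  Δ2: s3:1→0
  Δ3: s5:1→0, s2:0→1
  Δ4: s5:0→1, s4:0→1, s7:1→0
  Δ5: s6:0→1, s4:1→0, s7:0→1
  Δ6: s6:1→0
  (6Δ to stable)
t=11 Δ0: s0=0 s5=1 s6=0 s1=1 s2=1 clk=1 s4=0 s7=1 s3=0
  Δ1: clk:1→0
  (1Δ to stable)
t=12 Δ0: s0=0 s5=1 s6=0 s1=1 s2=1 clk=0 s4=0 s7=1 s3=0
  Δ1: clk:0→1
  Δ2: s3:0→1
  Δ3: s2:1→0
  (3Δ to stable)
t=13 Δ0: s0=0 s5=1 s6=0 s1=1 s2=0 clk=1 s4=0 s7=1 s3=1
  Δ1: clk:1→0
  (1Δ to stable)
t=14 Δ0: s0=0 s5=1 s6=0 s1=1 s2=0 clk=0 s4=0 s7=1 s3=1
  Δ1: clk:0→1
  Δ2: s3:1→0
  Δ3: s5:1→0, s2:0→1
  Δ4: s5:0→1, s4:0→1, s7:1→0
  Δ5: s6:0→1, s4:1→0, s7:0→1
  Δ6: s6:1→0
  (6Δ to stable)
t=15 Δ0: s0=0 s5=1 s6=0 s1=1 s2=1 clk=1 s4=0 s7=1 s3=0
  Δ1: clk:1→0
  (1Δ to stable)
t=16 Δ0: s0=0 s5=1 s6=0 s1=1 s2=1 clk=0 s4=0 s7=1 s3=0
  Δ1: clk:0→1
  Δ2: s3:0→1
  Δ3: s2:1→0
  (3Δ to stable)
t=17 Δ0: s0=0 s5=1 s6=0 s1=1 s2=0 clk=1 s4=0 s7=1 s3=1
  Δ1: clk:1→0
  (1Δ to stable)
t=18 Δ0: s0=0 s5=1 s6=0 s1=1 s2=0 clk=0 s4=0 s7=1 s3=1
  Δ1: clk:0→1
  Δ2: s3:1→0
  Δ3: s5:1→0, s2:0→1
  Δ4: s5:0→1, s4:0→1, s7:1→0
  Δ5: s6:0→1, s4:1→0, s7:0→1
  Δ6: s6:1→0
  (6Δ to stable)
t=19 Δ0: s0=0 s5=1 s6=0 s1=1 s2=1 clk=1 s4=0 s7=1 s3=0
  Δ1: clk:1→0
  (1Δ to stable)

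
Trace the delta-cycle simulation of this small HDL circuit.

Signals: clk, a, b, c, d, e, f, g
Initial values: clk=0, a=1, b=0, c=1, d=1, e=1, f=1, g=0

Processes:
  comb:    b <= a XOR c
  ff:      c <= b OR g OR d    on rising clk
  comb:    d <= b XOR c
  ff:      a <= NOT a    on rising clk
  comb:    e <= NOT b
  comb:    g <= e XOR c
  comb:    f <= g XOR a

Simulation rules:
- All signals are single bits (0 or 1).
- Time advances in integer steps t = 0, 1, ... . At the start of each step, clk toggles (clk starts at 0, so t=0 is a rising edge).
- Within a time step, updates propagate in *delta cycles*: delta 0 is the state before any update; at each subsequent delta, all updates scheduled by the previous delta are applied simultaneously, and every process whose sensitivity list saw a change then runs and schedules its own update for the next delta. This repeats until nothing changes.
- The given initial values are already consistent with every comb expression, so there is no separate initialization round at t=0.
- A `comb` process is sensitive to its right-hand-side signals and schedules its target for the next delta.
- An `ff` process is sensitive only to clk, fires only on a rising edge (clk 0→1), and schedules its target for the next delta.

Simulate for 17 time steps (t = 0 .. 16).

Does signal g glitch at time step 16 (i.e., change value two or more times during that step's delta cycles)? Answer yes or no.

[bits: e,b,d,c,a,g,clk,f]
t=0: Δ0=10111001 Δ1=10111011 Δ2=10110011 Δ3=11110010 Δ4=01010010 Δ5=01010110 Δ6=01010111 | 6Δ
t=1: Δ0=01010111 Δ1=01010101 | 1Δ
t=2: Δ0=01010101 Δ1=01010111 Δ2=01011111 Δ3=00011110 Δ4=10111110 Δ5=10111010 Δ6=10111011 | 6Δ
t=3: Δ0=10111011 Δ1=10111001 | 1Δ
t=4: Δ0=10111001 Δ1=10111011 Δ2=10110011 Δ3=11110010 Δ4=01010010 Δ5=01010110 Δ6=01010111 | 6Δ
t=5: Δ0=01010111 Δ1=01010101 | 1Δ
t=6: Δ0=01010101 Δ1=01010111 Δ2=01011111 Δ3=00011110 Δ4=10111110 Δ5=10111010 Δ6=10111011 | 6Δ
t=7: Δ0=10111011 Δ1=10111001 | 1Δ
t=8: Δ0=10111001 Δ1=10111011 Δ2=10110011 Δ3=11110010 Δ4=01010010 Δ5=01010110 Δ6=01010111 | 6Δ
t=9: Δ0=01010111 Δ1=01010101 | 1Δ
t=10: Δ0=01010101 Δ1=01010111 Δ2=01011111 Δ3=00011110 Δ4=10111110 Δ5=10111010 Δ6=10111011 | 6Δ
t=11: Δ0=10111011 Δ1=10111001 | 1Δ
t=12: Δ0=10111001 Δ1=10111011 Δ2=10110011 Δ3=11110010 Δ4=01010010 Δ5=01010110 Δ6=01010111 | 6Δ
t=13: Δ0=01010111 Δ1=01010101 | 1Δ
t=14: Δ0=01010101 Δ1=01010111 Δ2=01011111 Δ3=00011110 Δ4=10111110 Δ5=10111010 Δ6=10111011 | 6Δ
t=15: Δ0=10111011 Δ1=10111001 | 1Δ
t=16: Δ0=10111001 Δ1=10111011 Δ2=10110011 Δ3=11110010 Δ4=01010010 Δ5=01010110 Δ6=01010111 | 6Δ

no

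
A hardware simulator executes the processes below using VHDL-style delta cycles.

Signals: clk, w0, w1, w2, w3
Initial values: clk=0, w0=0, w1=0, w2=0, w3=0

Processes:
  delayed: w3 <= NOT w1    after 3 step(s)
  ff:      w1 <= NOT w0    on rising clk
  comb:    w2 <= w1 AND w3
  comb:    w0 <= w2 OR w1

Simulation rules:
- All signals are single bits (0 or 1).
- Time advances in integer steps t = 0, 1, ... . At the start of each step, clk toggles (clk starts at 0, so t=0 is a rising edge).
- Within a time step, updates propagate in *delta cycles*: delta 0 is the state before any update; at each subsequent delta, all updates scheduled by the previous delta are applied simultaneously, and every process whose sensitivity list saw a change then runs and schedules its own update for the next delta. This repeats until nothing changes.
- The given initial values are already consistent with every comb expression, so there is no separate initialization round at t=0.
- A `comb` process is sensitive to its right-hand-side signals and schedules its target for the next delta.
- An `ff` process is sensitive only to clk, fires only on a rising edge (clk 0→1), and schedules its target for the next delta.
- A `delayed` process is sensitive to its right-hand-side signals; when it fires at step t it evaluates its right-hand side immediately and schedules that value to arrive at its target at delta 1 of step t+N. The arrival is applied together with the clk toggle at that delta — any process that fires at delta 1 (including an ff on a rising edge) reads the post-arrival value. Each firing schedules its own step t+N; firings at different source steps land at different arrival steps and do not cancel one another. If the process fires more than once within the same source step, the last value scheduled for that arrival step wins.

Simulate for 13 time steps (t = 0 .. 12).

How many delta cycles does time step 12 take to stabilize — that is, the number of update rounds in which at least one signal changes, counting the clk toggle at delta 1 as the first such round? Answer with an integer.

[bits: w3,clk,w2,w0,w1]
t=0: Δ0=00000 Δ1=01000 Δ2=01001 Δ3=01011 | 3Δ
t=1: Δ0=01011 Δ1=00011 | 1Δ
t=2: Δ0=00011 Δ1=01011 Δ2=01010 Δ3=01000 | 3Δ
t=3: Δ0=01000 Δ1=00000 | 1Δ
t=4: Δ0=00000 Δ1=01000 Δ2=01001 Δ3=01011 | 3Δ
t=5: Δ0=01011 Δ1=10011 Δ2=10111 | 2Δ
t=6: Δ0=10111 Δ1=11111 Δ2=11110 Δ3=11010 Δ4=11000 | 4Δ
t=7: Δ0=11000 Δ1=00000 | 1Δ
t=8: Δ0=00000 Δ1=01000 Δ2=01001 Δ3=01011 | 3Δ
t=9: Δ0=01011 Δ1=10011 Δ2=10111 | 2Δ
t=10: Δ0=10111 Δ1=11111 Δ2=11110 Δ3=11010 Δ4=11000 | 4Δ
t=11: Δ0=11000 Δ1=00000 | 1Δ
t=12: Δ0=00000 Δ1=01000 Δ2=01001 Δ3=01011 | 3Δ

3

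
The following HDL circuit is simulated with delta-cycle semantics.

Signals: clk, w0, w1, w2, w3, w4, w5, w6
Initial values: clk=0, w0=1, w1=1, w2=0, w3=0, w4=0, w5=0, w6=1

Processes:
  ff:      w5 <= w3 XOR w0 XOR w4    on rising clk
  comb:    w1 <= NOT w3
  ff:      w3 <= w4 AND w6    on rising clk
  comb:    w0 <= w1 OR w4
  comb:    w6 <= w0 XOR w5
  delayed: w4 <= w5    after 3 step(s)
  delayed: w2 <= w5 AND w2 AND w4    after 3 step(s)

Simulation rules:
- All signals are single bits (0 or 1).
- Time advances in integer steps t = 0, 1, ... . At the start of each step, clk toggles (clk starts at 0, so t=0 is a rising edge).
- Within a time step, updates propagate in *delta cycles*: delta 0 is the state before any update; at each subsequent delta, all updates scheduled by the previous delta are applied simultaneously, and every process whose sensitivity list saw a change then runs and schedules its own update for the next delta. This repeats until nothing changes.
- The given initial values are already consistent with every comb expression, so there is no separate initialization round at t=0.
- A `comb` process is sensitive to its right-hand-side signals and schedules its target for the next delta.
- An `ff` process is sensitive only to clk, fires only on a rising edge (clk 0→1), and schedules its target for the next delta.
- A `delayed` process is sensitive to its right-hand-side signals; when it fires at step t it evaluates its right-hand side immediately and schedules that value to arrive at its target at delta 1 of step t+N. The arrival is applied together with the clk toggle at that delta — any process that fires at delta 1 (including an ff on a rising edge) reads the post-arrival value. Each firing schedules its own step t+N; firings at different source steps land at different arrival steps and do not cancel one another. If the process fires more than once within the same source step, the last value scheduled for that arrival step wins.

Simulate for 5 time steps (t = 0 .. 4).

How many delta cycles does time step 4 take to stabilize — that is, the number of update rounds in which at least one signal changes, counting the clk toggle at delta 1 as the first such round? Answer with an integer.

t=0 Δ0: w1=1 w4=0 w6=1 w2=0 w0=1 clk=0 w5=0 w3=0
  Δ1: clk:0→1
  Δ2: w5:0→1
  Δ3: w6:1→0
  (3Δ to stable)
t=1 Δ0: w1=1 w4=0 w6=0 w2=0 w0=1 clk=1 w5=1 w3=0
  Δ1: clk:1→0
  (1Δ to stable)
t=2 Δ0: w1=1 w4=0 w6=0 w2=0 w0=1 clk=0 w5=1 w3=0
  Δ1: clk:0→1
  (1Δ to stable)
t=3 Δ0: w1=1 w4=0 w6=0 w2=0 w0=1 clk=1 w5=1 w3=0
  Δ1: w4:0→1, clk:1→0
  (1Δ to stable)
t=4 Δ0: w1=1 w4=1 w6=0 w2=0 w0=1 clk=0 w5=1 w3=0
  Δ1: clk:0→1
  Δ2: w5:1→0
  Δ3: w6:0→1
  (3Δ to stable)

3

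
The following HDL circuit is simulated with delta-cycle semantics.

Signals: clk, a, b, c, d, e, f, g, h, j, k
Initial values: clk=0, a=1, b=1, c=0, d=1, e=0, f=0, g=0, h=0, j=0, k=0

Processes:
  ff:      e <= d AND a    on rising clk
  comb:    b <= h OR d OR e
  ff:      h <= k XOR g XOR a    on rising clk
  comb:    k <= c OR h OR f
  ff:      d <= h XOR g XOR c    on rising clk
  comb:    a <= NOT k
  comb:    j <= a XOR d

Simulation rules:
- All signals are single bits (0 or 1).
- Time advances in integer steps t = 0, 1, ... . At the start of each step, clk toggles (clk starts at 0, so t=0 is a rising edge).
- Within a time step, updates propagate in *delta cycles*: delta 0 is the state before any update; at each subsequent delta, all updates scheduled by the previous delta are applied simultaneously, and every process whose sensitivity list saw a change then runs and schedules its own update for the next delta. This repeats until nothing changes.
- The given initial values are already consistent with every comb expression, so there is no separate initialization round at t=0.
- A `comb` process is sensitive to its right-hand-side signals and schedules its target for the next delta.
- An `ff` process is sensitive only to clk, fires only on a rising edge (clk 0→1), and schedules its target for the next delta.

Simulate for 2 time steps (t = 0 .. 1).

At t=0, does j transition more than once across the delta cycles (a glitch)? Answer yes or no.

yes

[bits: k,j,f,a,c,g,b,e,clk,d,h]
t=0: Δ0=00010010010 Δ1=00010010110 Δ2=00010011101 Δ3=11010011101 Δ4=11000011101 Δ5=10000011101 | 5Δ
t=1: Δ0=10000011101 Δ1=10000011001 | 1Δ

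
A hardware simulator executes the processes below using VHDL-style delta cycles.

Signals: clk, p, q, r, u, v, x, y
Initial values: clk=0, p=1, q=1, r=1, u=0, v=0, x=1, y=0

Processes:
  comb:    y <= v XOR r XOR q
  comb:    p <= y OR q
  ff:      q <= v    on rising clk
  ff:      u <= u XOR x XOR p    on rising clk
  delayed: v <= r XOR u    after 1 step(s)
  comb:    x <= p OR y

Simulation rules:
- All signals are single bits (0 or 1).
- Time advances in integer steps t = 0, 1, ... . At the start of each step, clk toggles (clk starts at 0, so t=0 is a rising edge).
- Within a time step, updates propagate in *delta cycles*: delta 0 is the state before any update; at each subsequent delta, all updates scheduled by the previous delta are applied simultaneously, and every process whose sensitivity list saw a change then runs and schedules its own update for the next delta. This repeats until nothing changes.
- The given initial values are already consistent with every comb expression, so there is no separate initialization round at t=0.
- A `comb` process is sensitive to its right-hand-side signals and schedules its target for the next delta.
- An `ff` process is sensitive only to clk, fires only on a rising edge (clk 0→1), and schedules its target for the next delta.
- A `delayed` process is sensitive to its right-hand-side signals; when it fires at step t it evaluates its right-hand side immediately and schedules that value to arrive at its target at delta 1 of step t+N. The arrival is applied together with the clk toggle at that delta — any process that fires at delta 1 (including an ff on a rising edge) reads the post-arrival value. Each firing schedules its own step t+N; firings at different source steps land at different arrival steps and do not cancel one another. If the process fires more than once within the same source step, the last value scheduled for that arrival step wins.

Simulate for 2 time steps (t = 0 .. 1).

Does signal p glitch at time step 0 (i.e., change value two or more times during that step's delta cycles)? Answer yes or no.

yes

[bits: clk,v,x,p,r,q,y,u]
t=0: Δ0=00111100 Δ1=10111100 Δ2=10111000 Δ3=10101010 Δ4=10111010 | 4Δ
t=1: Δ0=10111010 Δ1=00111010 | 1Δ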